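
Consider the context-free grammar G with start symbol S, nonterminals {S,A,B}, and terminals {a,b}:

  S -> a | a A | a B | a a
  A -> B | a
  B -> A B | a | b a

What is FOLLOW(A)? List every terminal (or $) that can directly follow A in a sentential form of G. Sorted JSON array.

FIRST iteration:
pass 1:
  A via A→a: +{a}
  B via B→A B: +{a}
  B via B→b a: +{b}
  S via S→a: +{a}
  FIRST[S]={a}  FIRST[A]={a}  FIRST[B]={a,b}
pass 2:
  A via A→B: +{b}
  FIRST[S]={a}  FIRST[A]={a,b}  FIRST[B]={a,b}
pass 3: — fixpoint
  FIRST[S]={a}  FIRST[A]={a,b}  FIRST[B]={a,b}

FOLLOW sets:
FOLLOW(S) := {$}
round 1:
  B→A B: FOLLOW(A) ⊇ FIRST(B) = {a,b}; new: +{a,b}
  S→a A: FOLLOW(A) ⊇ FOLLOW(S) ⊇ {$}; new: +{$}
  S→a B: FOLLOW(B) ⊇ FOLLOW(S) ⊇ {$}; new: +{$}
  FOLLOW(S)={$}  FOLLOW(A)={$,a,b}  FOLLOW(B)={$}
round 2:
  A→B: FOLLOW(B) ⊇ FOLLOW(A) ⊇ {$,a,b}; new: +{a,b}
  FOLLOW(S)={$}  FOLLOW(A)={$,a,b}  FOLLOW(B)={$,a,b}
round 3: done
  FOLLOW(S)={$}  FOLLOW(A)={$,a,b}  FOLLOW(B)={$,a,b}

FOLLOW(A) = ["$", "a", "b"]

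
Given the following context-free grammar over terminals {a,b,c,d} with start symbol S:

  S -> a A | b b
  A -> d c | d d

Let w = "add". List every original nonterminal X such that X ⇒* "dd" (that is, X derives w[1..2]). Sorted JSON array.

Convert to CNF:
  S -> T2 A | T3 T3
  A -> T0 T0 | T0 T1
  T0 -> d
  T1 -> c
  T2 -> a
  T3 -> b

Fill CYK table bottom-up (cells [i..j] with 1 ≤ i ≤ j ≤ 2 only):
  cell(1,1) d: {T0}  orig:{}
  cell(2,2) d: {T0}  orig:{}
  cell(1,2) dd: {A}

Original NTs in T[1,2] deriving "dd": ["A"]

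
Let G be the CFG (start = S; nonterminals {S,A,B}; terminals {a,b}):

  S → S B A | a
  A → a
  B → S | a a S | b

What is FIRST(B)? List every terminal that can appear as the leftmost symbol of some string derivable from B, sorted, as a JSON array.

FIRST iteration:
[1]
  A via A→a: +{a}
  B via B→a a S: +{a}
  B via B→b: +{b}
  S via S→a: +{a}
  FIRST[S]={a}  FIRST[A]={a}  FIRST[B]={a,b}
[2] (stable)
  FIRST[S]={a}  FIRST[A]={a}  FIRST[B]={a,b}

FIRST(B) = ["a", "b"]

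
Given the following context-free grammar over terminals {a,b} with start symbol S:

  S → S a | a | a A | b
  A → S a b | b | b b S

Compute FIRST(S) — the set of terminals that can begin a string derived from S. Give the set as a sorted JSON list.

FIRST iteration:
round 1:
  A via A→b: +{b}
  S via S→a: +{a}
  S via S→b: +{b}
  S: {a,b}  A: {b}
round 2:
  A via A→S a b: +{a}
  S: {a,b}  A: {a,b}
round 3: (no change)
  S: {a,b}  A: {a,b}

FIRST(S) = ["a", "b"]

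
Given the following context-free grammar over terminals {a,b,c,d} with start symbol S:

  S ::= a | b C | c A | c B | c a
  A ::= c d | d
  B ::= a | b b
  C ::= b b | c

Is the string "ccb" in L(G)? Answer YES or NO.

Convert to CNF:
  S -> T0 A | T0 B | T0 T3 | T2 C | a
  A -> T0 T1 | d
  B -> T2 T2 | a
  C -> T2 T2 | c
  T0 -> c
  T1 -> d
  T2 -> b
  T3 -> a

Fill CYK table bottom-up:
  [0..0]={C,T0}  "c"  orig:{C}
  [1..1]={C,T0}  "c"  orig:{C}
  [2..2]={T2}  "b"  orig:{}
  [0..1]=∅  "cc"
  [1..2]=∅  "cb"
  [0..2]=∅  "ccb"

S ∉ T[0,2] ⇒ NO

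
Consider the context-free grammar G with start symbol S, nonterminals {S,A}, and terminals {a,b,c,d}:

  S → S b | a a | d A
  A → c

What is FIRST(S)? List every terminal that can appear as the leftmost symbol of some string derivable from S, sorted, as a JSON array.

Compute FIRST by fixpoint:
pass 1:
  A via A→c: +{c}
  S via S→a a: +{a}
  S via S→d A: +{d}
  FIRST[S]={a,d}  FIRST[A]={c}
pass 2: — fixpoint
  FIRST[S]={a,d}  FIRST[A]={c}

FIRST(S) = ["a", "d"]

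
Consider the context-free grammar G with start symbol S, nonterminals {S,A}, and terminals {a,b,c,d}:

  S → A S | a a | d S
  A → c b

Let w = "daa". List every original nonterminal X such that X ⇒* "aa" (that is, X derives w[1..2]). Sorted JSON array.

CNF form of G:
  S -> A S | T2 T2 | T3 S
  A -> T0 T1
  T0 -> c
  T1 -> b
  T2 -> a
  T3 -> d

CYK table (by increasing span) (cells [i..j] with 1 ≤ i ≤ j ≤ 2 only):
  [1..1]={T2}  "a"  orig:{}
  [2..2]={T2}  "a"  orig:{}
  [1..2]={S}  "aa"

Original NTs in T[1,2] deriving "aa": ["S"]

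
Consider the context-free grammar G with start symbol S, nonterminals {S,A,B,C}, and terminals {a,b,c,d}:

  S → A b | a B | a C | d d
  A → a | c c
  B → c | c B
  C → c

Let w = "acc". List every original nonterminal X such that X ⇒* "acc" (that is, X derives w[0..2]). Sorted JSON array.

Convert to CNF:
  S -> A T1 | T2 B | T2 C | T3 T3
  A -> T0 T0 | a
  B -> T0 B | c
  C -> c
  T0 -> c
  T1 -> b
  T2 -> a
  T3 -> d

CYK fill (cells [i..j] with 0 ≤ i ≤ j ≤ 2 only):
  T[0,0] 'a' = {A,T2}  orig:{A}
  T[1,1] 'c' = {B,C,T0}  orig:{B,C}
  T[2,2] 'c' = {B,C,T0}  orig:{B,C}
  T[0,1] 'ac' = {S}
  T[1,2] 'cc' = {A,B}
  T[0,2] 'acc' = {S}

Original NTs in T[0,2] deriving "acc": ["S"]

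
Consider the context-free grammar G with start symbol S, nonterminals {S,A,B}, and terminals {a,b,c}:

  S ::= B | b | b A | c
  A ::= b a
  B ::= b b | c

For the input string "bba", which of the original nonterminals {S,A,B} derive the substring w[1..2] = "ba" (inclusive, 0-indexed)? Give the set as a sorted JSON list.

CNF form of G:
  S -> T0 A | T0 T0 | b | c
  A -> T0 T1
  B -> T0 T0 | c
  T0 -> b
  T1 -> a

CYK fill, restricted to cells inside w[1..2]:
  T[1,1] 'b' = {S,T0}  orig:{S}
  T[2,2] 'a' = {T1}  orig:{}
  T[1,2] 'ba' = {A}

Original NTs in T[1,2] deriving "ba": ["A"]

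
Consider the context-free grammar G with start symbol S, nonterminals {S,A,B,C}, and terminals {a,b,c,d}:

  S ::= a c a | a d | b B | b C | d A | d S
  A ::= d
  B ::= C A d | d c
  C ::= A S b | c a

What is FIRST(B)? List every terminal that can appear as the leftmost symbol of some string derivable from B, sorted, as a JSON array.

Compute FIRST by fixpoint:
iter 1:
  A via A→d: +{d}
  B via B→d c: +{d}
  C via C→A S b: +{d}
  C via C→c a: +{c}
  S via S→a c a: +{a}
  S via S→b B: +{b}
  S via S→d A: +{d}
  FIRST(S)={a,b,d}  FIRST(A)={d}  FIRST(B)={d}  FIRST(C)={c,d}
iter 2:
  B via B→C A d: +{c}
  FIRST(S)={a,b,d}  FIRST(A)={d}  FIRST(B)={c,d}  FIRST(C)={c,d}
iter 3: — fixpoint
  FIRST(S)={a,b,d}  FIRST(A)={d}  FIRST(B)={c,d}  FIRST(C)={c,d}

FIRST(B) = ["c", "d"]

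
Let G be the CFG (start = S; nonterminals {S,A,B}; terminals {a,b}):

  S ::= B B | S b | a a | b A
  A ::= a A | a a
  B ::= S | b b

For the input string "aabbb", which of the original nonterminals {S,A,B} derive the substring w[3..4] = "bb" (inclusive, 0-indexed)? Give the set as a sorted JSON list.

CNF form of G:
  S -> B B | S T1 | T0 T0 | T1 A
  A -> T0 A | T0 T0
  B -> B B | S T1 | T0 T0 | T1 A | T1 T1
  T0 -> a
  T1 -> b

CYK table (by increasing span) — only the sub-triangle for w[3..4]:
  [3..3]={T1}  "b"  orig:{}
  [4..4]={T1}  "b"  orig:{}
  [3..4]={B}  "bb"

Original NTs in T[3,4] deriving "bb": ["B"]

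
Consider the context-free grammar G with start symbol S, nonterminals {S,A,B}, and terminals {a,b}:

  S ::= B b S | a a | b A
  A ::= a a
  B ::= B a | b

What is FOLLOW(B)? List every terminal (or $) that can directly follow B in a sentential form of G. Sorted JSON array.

Compute FIRST by fixpoint:
iter 1:
  A via A→a a: +{a}
  B via B→b: +{b}
  S via S→B b S: +{b}
  S via S→a a: +{a}
  FIRST(S)={a,b}  FIRST(A)={a}  FIRST(B)={b}
iter 2: done
  FIRST(S)={a,b}  FIRST(A)={a}  FIRST(B)={b}

Compute FOLLOW by fixpoint:
FOLLOW(S) := {$}
round 1:
  B→B a: FOLLOW(B) ⊇ FIRST(a) = {a}; new: +{a}
  S→B b S: FOLLOW(B) ⊇ FIRST(b) = {b}; new: +{b}
  S→b A: FOLLOW(A) ⊇ FOLLOW(S) ⊇ {$}; new: +{$}
  FOLLOW[S]={$}  FOLLOW[A]={$}  FOLLOW[B]={a,b}
round 2: — fixpoint
  FOLLOW[S]={$}  FOLLOW[A]={$}  FOLLOW[B]={a,b}

FOLLOW(B) = ["a", "b"]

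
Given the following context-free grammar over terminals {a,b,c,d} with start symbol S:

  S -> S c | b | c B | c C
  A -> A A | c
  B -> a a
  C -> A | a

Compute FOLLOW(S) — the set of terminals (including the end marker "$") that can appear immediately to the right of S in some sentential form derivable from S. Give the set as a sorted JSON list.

FIRST iteration:
iter 1:
  A via A→c: +{c}
  B via B→a a: +{a}
  C via C→A: +{c}
  C via C→a: +{a}
  S via S→b: +{b}
  S via S→c B: +{c}
  FIRST[S]={b,c}  FIRST[A]={c}  FIRST[B]={a}  FIRST[C]={a,c}
iter 2: (no change)
  FIRST[S]={b,c}  FIRST[A]={c}  FIRST[B]={a}  FIRST[C]={a,c}

Compute FOLLOW by fixpoint:
seed FOLLOW(S) with $
round 1:
  A→A A: FOLLOW(A) ⊇ FIRST(A) = {c}; new: +{c}
  S→S c: FOLLOW(S) ⊇ FIRST(c) = {c}; new: +{c}
  S→c B: FOLLOW(B) ⊇ FOLLOW(S) ⊇ {$,c}; new: +{$,c}
  S→c C: FOLLOW(C) ⊇ FOLLOW(S) ⊇ {$,c}; new: +{$,c}
  S: {$,c}  A: {c}  B: {$,c}  C: {$,c}
round 2:
  C→A: FOLLOW(A) ⊇ FOLLOW(C) ⊇ {$,c}; new: +{$}
  S: {$,c}  A: {$,c}  B: {$,c}  C: {$,c}
round 3: done
  S: {$,c}  A: {$,c}  B: {$,c}  C: {$,c}

FOLLOW(S) = ["$", "c"]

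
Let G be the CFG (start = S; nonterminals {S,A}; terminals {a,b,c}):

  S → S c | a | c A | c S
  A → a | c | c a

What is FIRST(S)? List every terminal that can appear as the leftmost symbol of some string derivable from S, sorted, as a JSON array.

FIRST sets, iterate to fixpoint:
iter 1:
  A via A→a: +{a}
  A via A→c: +{c}
  S via S→a: +{a}
  S via S→c A: +{c}
  FIRST(S)={a,c}  FIRST(A)={a,c}
iter 2: (stable)
  FIRST(S)={a,c}  FIRST(A)={a,c}

FIRST(S) = ["a", "c"]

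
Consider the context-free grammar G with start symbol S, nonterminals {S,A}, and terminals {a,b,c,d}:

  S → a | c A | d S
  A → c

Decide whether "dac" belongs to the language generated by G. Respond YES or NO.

Convert to CNF:
  S -> T0 A | T1 S | a
  A -> c
  T0 -> c
  T1 -> d

CYK table (by increasing span):
  T[0,0] 'd' = {T1}  orig:{}
  T[1,1] 'a' = {S}
  T[2,2] 'c' = {A,T0}  orig:{A}
  T[0,1] 'da' = {S}
  T[1,2] 'ac' = ∅
  T[0,2] 'dac' = ∅

S ∉ T[0,2] ⇒ NO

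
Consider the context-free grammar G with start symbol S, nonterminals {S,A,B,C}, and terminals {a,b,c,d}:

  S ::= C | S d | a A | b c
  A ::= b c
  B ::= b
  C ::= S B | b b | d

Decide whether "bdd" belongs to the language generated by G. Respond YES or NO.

CNF form of G:
  S -> S B | S T2 | T0 T0 | T0 T1 | T3 A | d
  A -> T0 T1
  B -> b
  C -> S B | T0 T0 | d
  T0 -> b
  T1 -> c
  T2 -> d
  T3 -> a

Fill CYK table bottom-up:
  cell(0,0) b: {B,T0}  orig:{B}
  cell(1,1) d: {C,S,T2}  orig:{C,S}
  cell(2,2) d: {C,S,T2}  orig:{C,S}
  cell(0,1) bd: ∅
  cell(1,2) dd: {S}
  cell(0,2) bdd: ∅

S ∉ T[0,2] ⇒ NO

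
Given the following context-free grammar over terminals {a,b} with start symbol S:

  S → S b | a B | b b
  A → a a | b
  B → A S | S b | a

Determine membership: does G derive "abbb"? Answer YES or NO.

Convert to CNF:
  S -> S T1 | T0 B | T1 T1
  A -> T0 T0 | b
  B -> A S | S T1 | a
  T0 -> a
  T1 -> b

Fill CYK table bottom-up:
  [0..0]={B,T0}  "a"  orig:{B}
  [1..1]={A,T1}  "b"  orig:{A}
  [2..2]={A,T1}  "b"  orig:{A}
  [3..3]={A,T1}  "b"  orig:{A}
  [0..1]=∅  "ab"
  [1..2]={S}  "bb"
  [2..3]={S}  "bb"
  [0..2]=∅  "abb"
  [1..3]={B,S}  "bbb"
  [0..3]={S}  "abbb"

S ∈ T[0,3] ⇒ YES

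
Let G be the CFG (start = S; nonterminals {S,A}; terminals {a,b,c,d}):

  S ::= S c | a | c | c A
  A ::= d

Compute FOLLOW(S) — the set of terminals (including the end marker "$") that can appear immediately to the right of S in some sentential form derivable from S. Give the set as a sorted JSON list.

FIRST iteration:
round 1:
  A via A→d: +{d}
  S via S→a: +{a}
  S via S→c: +{c}
  FIRST[S]={a,c}  FIRST[A]={d}
round 2: done
  FIRST[S]={a,c}  FIRST[A]={d}

Compute FOLLOW by fixpoint:
seed FOLLOW(S) with $
pass 1:
  S→S c: FOLLOW(S) ⊇ FIRST(c) = {c}; new: +{c}
  S→c A: FOLLOW(A) ⊇ FOLLOW(S) ⊇ {$,c}; new: +{$,c}
  S: {$,c}  A: {$,c}
pass 2: (no change)
  S: {$,c}  A: {$,c}

FOLLOW(S) = ["$", "c"]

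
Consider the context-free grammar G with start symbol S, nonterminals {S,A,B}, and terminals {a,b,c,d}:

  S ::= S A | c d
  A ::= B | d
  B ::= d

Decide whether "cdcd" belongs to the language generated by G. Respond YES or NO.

CNF form of G:
  S -> S A | T0 T1
  A -> d
  B -> d
  T0 -> c
  T1 -> d

CYK table (by increasing span):
  T[0,0] 'c' = {T0}  orig:{}
  T[1,1] 'd' = {A,B,T1}  orig:{A,B}
  T[2,2] 'c' = {T0}  orig:{}
  T[3,3] 'd' = {A,B,T1}  orig:{A,B}
  T[0,1] 'cd' = {S}
  T[1,2] 'dc' = ∅
  T[2,3] 'cd' = {S}
  T[0,2] 'cdc' = ∅
  T[1,3] 'dcd' = ∅
  T[0,3] 'cdcd' = ∅

S ∉ T[0,3] ⇒ NO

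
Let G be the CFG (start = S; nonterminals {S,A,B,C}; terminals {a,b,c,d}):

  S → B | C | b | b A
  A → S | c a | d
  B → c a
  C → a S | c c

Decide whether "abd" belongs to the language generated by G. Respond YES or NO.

CNF form of G:
  S -> T0 S | T1 A | T2 T0 | T2 T2 | b
  A -> T0 S | T1 A | T2 T0 | T2 T2 | b | d
  B -> T2 T0
  C -> T0 S | T2 T2
  T0 -> a
  T1 -> b
  T2 -> c

CYK fill:
  [0..0]={T0}  "a"  orig:{}
  [1..1]={A,S,T1}  "b"  orig:{A,S}
  [2..2]={A}  "d"
  [0..1]={A,C,S}  "ab"
  [1..2]={A,S}  "bd"
  [0..2]={A,C,S}  "abd"

S ∈ T[0,2] ⇒ YES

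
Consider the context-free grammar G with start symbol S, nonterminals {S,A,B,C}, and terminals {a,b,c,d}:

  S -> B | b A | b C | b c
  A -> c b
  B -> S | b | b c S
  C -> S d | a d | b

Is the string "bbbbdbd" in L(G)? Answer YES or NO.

CNF form of G:
  S -> T1 A | T1 C | T1 T0 | T1 X5 | b
  A -> T0 T1
  B -> T1 A | T1 C | T1 T0 | T1 X4 | b
  C -> S T2 | T3 T2 | b
  T0 -> c
  T1 -> b
  T2 -> d
  T3 -> a
  X4 -> T0 S
  X5 -> T0 S

CYK table (by increasing span):
  T[0,0] 'b' = {B,C,S,T1}  orig:{B,C,S}
  T[1,1] 'b' = {B,C,S,T1}  orig:{B,C,S}
  T[2,2] 'b' = {B,C,S,T1}  orig:{B,C,S}
  T[3,3] 'b' = {B,C,S,T1}  orig:{B,C,S}
  T[4,4] 'd' = {T2}  orig:{}
  T[5,5] 'b' = {B,C,S,T1}  orig:{B,C,S}
  T[6,6] 'd' = {T2}  orig:{}
  T[0,1] 'bb' = {B,S}
  T[1,2] 'bb' = {B,S}
  T[2,3] 'bb' = {B,S}
  T[3,4] 'bd' = {C}
  T[4,5] 'db' = ∅
  T[5,6] 'bd' = {C}
  T[0,2] 'bbb' = ∅
  T[1,3] 'bbb' = ∅
  T[2,4] 'bbd' = {B,C,S}
  T[3,5] 'bdb' = ∅
  T[4,6] 'dbd' = ∅
  T[0,3] 'bbbb' = ∅
  T[1,4] 'bbbd' = {B,S}
  T[2,5] 'bbdb' = ∅
  T[3,6] 'bdbd' = ∅
  T[0,4] 'bbbbd' = ∅
  T[1,5] 'bbbdb' = ∅
  T[2,6] 'bbdbd' = ∅
  T[0,5] 'bbbbdb' = ∅
  T[1,6] 'bbbdbd' = ∅
  T[0,6] 'bbbbdbd' = ∅

S ∉ T[0,6] ⇒ NO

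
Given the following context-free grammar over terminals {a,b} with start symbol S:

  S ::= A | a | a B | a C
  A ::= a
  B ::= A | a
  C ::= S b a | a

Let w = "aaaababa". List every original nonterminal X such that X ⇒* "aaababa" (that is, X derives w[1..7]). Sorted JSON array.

Convert to CNF:
  S -> T1 B | T1 C | a
  A -> a
  B -> a
  C -> S X2 | a
  T0 -> b
  T1 -> a
  X2 -> T0 T1

CYK table (by increasing span) — only the sub-triangle for w[1..7]:
  T[1,1] 'a' = {A,B,C,S,T1}  orig:{A,B,C,S}
  T[2,2] 'a' = {A,B,C,S,T1}  orig:{A,B,C,S}
  T[3,3] 'a' = {A,B,C,S,T1}  orig:{A,B,C,S}
  T[4,4] 'b' = {T0}  orig:{}
  T[5,5] 'a' = {A,B,C,S,T1}  orig:{A,B,C,S}
  T[6,6] 'b' = {T0}  orig:{}
  T[7,7] 'a' = {A,B,C,S,T1}  orig:{A,B,C,S}
  T[1,2] 'aa' = {S}
  T[2,3] 'aa' = {S}
  T[3,4] 'ab' = ∅
  T[4,5] 'ba' = {X2}  orig:{}
  T[5,6] 'ab' = ∅
  T[6,7] 'ba' = {X2}  orig:{}
  T[1,3] 'aaa' = ∅
  T[2,4] 'aab' = ∅
  T[3,5] 'aba' = {C}
  T[4,6] 'bab' = ∅
  T[5,7] 'aba' = {C}
  T[1,4] 'aaab' = ∅
  T[2,5] 'aaba' = {C,S}
  T[3,6] 'abab' = ∅
  T[4,7] 'baba' = ∅
  T[1,5] 'aaaba' = {S}
  T[2,6] 'aabab' = ∅
  T[3,7] 'ababa' = ∅
  T[1,6] 'aaabab' = ∅
  T[2,7] 'aababa' = {C}
  T[1,7] 'aaababa' = {C,S}

Original NTs in T[1,7] deriving "aaababa": ["C", "S"]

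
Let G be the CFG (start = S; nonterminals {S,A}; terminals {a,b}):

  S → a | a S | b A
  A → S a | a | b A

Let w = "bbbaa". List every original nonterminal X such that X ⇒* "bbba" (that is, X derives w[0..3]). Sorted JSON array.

CNF form of G:
  S -> T0 S | T1 A | a
  A -> S T0 | T1 A | a
  T0 -> a
  T1 -> b

CYK fill (cells [i..j] with 0 ≤ i ≤ j ≤ 3 only):
  cell(0,0) b: {T1}  orig:{}
  cell(1,1) b: {T1}  orig:{}
  cell(2,2) b: {T1}  orig:{}
  cell(3,3) a: {A,S,T0}  orig:{A,S}
  cell(0,1) bb: ∅
  cell(1,2) bb: ∅
  cell(2,3) ba: {A,S}
  cell(0,2) bbb: ∅
  cell(1,3) bba: {A,S}
  cell(0,3) bbba: {A,S}

Original NTs in T[0,3] deriving "bbba": ["A", "S"]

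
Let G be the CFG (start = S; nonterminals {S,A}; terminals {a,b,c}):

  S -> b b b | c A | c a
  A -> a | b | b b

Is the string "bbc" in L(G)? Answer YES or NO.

CNF form of G:
  S -> T0 X3 | T1 A | T1 T2
  A -> T0 T0 | a | b
  T0 -> b
  T1 -> c
  T2 -> a
  X3 -> T0 T0

CYK table (by increasing span):
  [0..0]={A,T0}  "b"  orig:{A}
  [1..1]={A,T0}  "b"  orig:{A}
  [2..2]={T1}  "c"  orig:{}
  [0..1]={A,X3}  "bb"  orig:{A}
  [1..2]=∅  "bc"
  [0..2]=∅  "bbc"

S ∉ T[0,2] ⇒ NO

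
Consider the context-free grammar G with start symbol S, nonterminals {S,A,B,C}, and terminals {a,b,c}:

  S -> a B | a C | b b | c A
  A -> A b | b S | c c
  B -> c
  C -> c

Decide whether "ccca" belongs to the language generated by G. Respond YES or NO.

Convert to CNF:
  S -> T0 T0 | T1 A | T2 B | T2 C
  A -> A T0 | T0 S | T1 T1
  B -> c
  C -> c
  T0 -> b
  T1 -> c
  T2 -> a

Fill CYK table bottom-up:
  cell(0,0) c: {B,C,T1}  orig:{B,C}
  cell(1,1) c: {B,C,T1}  orig:{B,C}
  cell(2,2) c: {B,C,T1}  orig:{B,C}
  cell(3,3) a: {T2}  orig:{}
  cell(0,1) cc: {A}
  cell(1,2) cc: {A}
  cell(2,3) ca: ∅
  cell(0,2) ccc: {S}
  cell(1,3) cca: ∅
  cell(0,3) ccca: ∅

S ∉ T[0,3] ⇒ NO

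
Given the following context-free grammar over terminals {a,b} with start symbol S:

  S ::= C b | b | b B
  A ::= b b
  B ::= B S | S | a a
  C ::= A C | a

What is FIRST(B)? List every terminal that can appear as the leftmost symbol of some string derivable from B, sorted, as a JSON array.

FIRST sets, iterate to fixpoint:
[1]
  A via A→b b: +{b}
  B via B→a a: +{a}
  C via C→A C: +{b}
  C via C→a: +{a}
  S via S→C b: +{a,b}
  S: {a,b}  A: {b}  B: {a}  C: {a,b}
[2]
  B via B→S: +{b}
  S: {a,b}  A: {b}  B: {a,b}  C: {a,b}
[3] done
  S: {a,b}  A: {b}  B: {a,b}  C: {a,b}

FIRST(B) = ["a", "b"]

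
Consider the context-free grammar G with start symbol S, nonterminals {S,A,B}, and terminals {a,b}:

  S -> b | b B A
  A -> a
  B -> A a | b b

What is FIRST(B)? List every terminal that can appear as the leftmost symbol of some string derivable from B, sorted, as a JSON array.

FIRST iteration:
round 1:
  A via A→a: +{a}
  B via B→A a: +{a}
  B via B→b b: +{b}
  S via S→b: +{b}
  FIRST(S)={b}  FIRST(A)={a}  FIRST(B)={a,b}
round 2: (stable)
  FIRST(S)={b}  FIRST(A)={a}  FIRST(B)={a,b}

FIRST(B) = ["a", "b"]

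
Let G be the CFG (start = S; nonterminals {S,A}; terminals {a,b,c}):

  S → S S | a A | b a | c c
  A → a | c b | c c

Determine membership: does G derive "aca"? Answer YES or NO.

Convert to CNF:
  S -> S S | T0 T0 | T1 T2 | T2 A
  A -> T0 T0 | T0 T1 | a
  T0 -> c
  T1 -> b
  T2 -> a

Fill CYK table bottom-up:
  [0..0]={A,T2}  "a"  orig:{A}
  [1..1]={T0}  "c"  orig:{}
  [2..2]={A,T2}  "a"  orig:{A}
  [0..1]=∅  "ac"
  [1..2]=∅  "ca"
  [0..2]=∅  "aca"

S ∉ T[0,2] ⇒ NO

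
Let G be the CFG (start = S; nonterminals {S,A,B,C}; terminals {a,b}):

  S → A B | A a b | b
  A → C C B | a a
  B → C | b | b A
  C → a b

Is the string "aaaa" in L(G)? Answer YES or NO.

CNF form of G:
  S -> A B | A X3 | b
  A -> C X2 | T0 T0
  B -> T0 T1 | T1 A | b
  C -> T0 T1
  T0 -> a
  T1 -> b
  X2 -> C B
  X3 -> T0 T1

CYK table (by increasing span):
  T[0,0] 'a' = {T0}  orig:{}
  T[1,1] 'a' = {T0}  orig:{}
  T[2,2] 'a' = {T0}  orig:{}
  T[3,3] 'a' = {T0}  orig:{}
  T[0,1] 'aa' = {A}
  T[1,2] 'aa' = {A}
  T[2,3] 'aa' = {A}
  T[0,2] 'aaa' = ∅
  T[1,3] 'aaa' = ∅
  T[0,3] 'aaaa' = ∅

S ∉ T[0,3] ⇒ NO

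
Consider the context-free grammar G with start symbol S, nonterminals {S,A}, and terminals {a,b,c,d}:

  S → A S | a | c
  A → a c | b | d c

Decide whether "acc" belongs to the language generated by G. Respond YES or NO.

CNF form of G:
  S -> A S | a | c
  A -> T0 T1 | T2 T1 | b
  T0 -> a
  T1 -> c
  T2 -> d

CYK fill:
  [0..0]={S,T0}  "a"  orig:{S}
  [1..1]={S,T1}  "c"  orig:{S}
  [2..2]={S,T1}  "c"  orig:{S}
  [0..1]={A}  "ac"
  [1..2]=∅  "cc"
  [0..2]={S}  "acc"

S ∈ T[0,2] ⇒ YES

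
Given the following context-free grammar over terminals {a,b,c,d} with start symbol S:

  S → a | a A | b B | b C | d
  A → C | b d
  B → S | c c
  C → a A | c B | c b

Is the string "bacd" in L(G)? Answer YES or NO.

Convert to CNF:
  S -> T0 A | T1 B | T1 C | a | d
  A -> T0 A | T1 T2 | T3 B | T3 T1
  B -> T0 A | T1 B | T1 C | T3 T3 | a | d
  C -> T0 A | T3 B | T3 T1
  T0 -> a
  T1 -> b
  T2 -> d
  T3 -> c

CYK fill:
  [0..0]={T1}  "b"  orig:{}
  [1..1]={B,S,T0}  "a"  orig:{B,S}
  [2..2]={T3}  "c"  orig:{}
  [3..3]={B,S,T2}  "d"  orig:{B,S}
  [0..1]={B,S}  "ba"
  [1..2]=∅  "ac"
  [2..3]={A,C}  "cd"
  [0..2]=∅  "bac"
  [1..3]={A,B,C,S}  "acd"
  [0..3]={B,S}  "bacd"

S ∈ T[0,3] ⇒ YES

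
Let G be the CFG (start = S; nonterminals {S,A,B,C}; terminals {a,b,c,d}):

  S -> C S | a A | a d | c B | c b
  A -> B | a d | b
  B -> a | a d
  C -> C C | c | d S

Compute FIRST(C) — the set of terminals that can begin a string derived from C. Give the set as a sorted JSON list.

FIRST iteration:
[1]
  A via A→a d: +{a}
  A via A→b: +{b}
  B via B→a: +{a}
  C via C→c: +{c}
  C via C→d S: +{d}
  S via S→C S: +{c,d}
  S via S→a A: +{a}
  S: {a,c,d}  A: {a,b}  B: {a}  C: {c,d}
[2] (no change)
  S: {a,c,d}  A: {a,b}  B: {a}  C: {c,d}

FIRST(C) = ["c", "d"]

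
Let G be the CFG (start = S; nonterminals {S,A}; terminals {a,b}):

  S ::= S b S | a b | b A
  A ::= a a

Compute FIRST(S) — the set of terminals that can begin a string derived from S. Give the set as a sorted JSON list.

Compute FIRST by fixpoint:
[1]
  A via A→a a: +{a}
  S via S→a b: +{a}
  S via S→b A: +{b}
  FIRST[S]={a,b}  FIRST[A]={a}
[2] — fixpoint
  FIRST[S]={a,b}  FIRST[A]={a}

FIRST(S) = ["a", "b"]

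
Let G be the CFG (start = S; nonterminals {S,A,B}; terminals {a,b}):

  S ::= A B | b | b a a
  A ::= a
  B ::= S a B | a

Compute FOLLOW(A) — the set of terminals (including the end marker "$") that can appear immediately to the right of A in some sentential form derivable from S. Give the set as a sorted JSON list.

FIRST sets, iterate to fixpoint:
[1]
  A via A→a: +{a}
  B via B→a: +{a}
  S via S→A B: +{a}
  S via S→b: +{b}
  FIRST[S]={a,b}  FIRST[A]={a}  FIRST[B]={a}
[2]
  B via B→S a B: +{b}
  FIRST[S]={a,b}  FIRST[A]={a}  FIRST[B]={a,b}
[3] (stable)
  FIRST[S]={a,b}  FIRST[A]={a}  FIRST[B]={a,b}

FOLLOW iteration:
seed FOLLOW(S) with $
[1]
  B→S a B: FOLLOW(S) ⊇ FIRST(a) = {a}; new: +{a}
  S→A B: FOLLOW(A) ⊇ FIRST(B) = {a,b}; new: +{a,b}
  S→A B: FOLLOW(B) ⊇ FOLLOW(S) ⊇ {$,a}; new: +{$,a}
  FOLLOW(S)={$,a}  FOLLOW(A)={a,b}  FOLLOW(B)={$,a}
[2] (stable)
  FOLLOW(S)={$,a}  FOLLOW(A)={a,b}  FOLLOW(B)={$,a}

FOLLOW(A) = ["a", "b"]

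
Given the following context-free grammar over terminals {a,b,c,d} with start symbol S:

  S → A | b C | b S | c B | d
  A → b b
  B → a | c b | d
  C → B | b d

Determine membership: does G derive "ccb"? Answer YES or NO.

CNF form of G:
  S -> T0 C | T0 S | T0 T0 | T1 B | d
  A -> T0 T0
  B -> T1 T0 | a | d
  C -> T0 T2 | T1 T0 | a | d
  T0 -> b
  T1 -> c
  T2 -> d

CYK table (by increasing span):
  [0..0]={T1}  "c"  orig:{}
  [1..1]={T1}  "c"  orig:{}
  [2..2]={T0}  "b"  orig:{}
  [0..1]=∅  "cc"
  [1..2]={B,C}  "cb"
  [0..2]={S}  "ccb"

S ∈ T[0,2] ⇒ YES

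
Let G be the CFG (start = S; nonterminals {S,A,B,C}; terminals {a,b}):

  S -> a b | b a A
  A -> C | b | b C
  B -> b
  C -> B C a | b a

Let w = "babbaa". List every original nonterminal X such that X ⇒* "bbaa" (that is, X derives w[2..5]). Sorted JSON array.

CNF form of G:
  S -> T0 T1 | T1 X4
  A -> B X2 | T1 C | T1 T0 | b
  B -> b
  C -> B X3 | T1 T0
  T0 -> a
  T1 -> b
  X2 -> C T0
  X3 -> C T0
  X4 -> T0 A

CYK table (by increasing span) (cells [i..j] with 2 ≤ i ≤ j ≤ 5 only):
  T[2,2] 'b' = {A,B,T1}  orig:{A,B}
  T[3,3] 'b' = {A,B,T1}  orig:{A,B}
  T[4,4] 'a' = {T0}  orig:{}
  T[5,5] 'a' = {T0}  orig:{}
  T[2,3] 'bb' = ∅
  T[3,4] 'ba' = {A,C}
  T[4,5] 'aa' = ∅
  T[2,4] 'bba' = {A}
  T[3,5] 'baa' = {X2,X3}  orig:{}
  T[2,5] 'bbaa' = {A,C}

Original NTs in T[2,5] deriving "bbaa": ["A", "C"]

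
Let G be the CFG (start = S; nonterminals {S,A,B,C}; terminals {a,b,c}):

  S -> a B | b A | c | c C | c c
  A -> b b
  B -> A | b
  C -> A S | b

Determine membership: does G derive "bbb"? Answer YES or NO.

CNF form of G:
  S -> T0 A | T1 B | T2 C | T2 T2 | c
  A -> T0 T0
  B -> T0 T0 | b
  C -> A S | b
  T0 -> b
  T1 -> a
  T2 -> c

CYK fill:
  T[0,0] 'b' = {B,C,T0}  orig:{B,C}
  T[1,1] 'b' = {B,C,T0}  orig:{B,C}
  T[2,2] 'b' = {B,C,T0}  orig:{B,C}
  T[0,1] 'bb' = {A,B}
  T[1,2] 'bb' = {A,B}
  T[0,2] 'bbb' = {S}

S ∈ T[0,2] ⇒ YES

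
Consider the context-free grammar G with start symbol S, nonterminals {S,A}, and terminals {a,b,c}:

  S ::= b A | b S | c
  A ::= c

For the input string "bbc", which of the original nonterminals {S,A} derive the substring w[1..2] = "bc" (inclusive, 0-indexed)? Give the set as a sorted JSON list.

Convert to CNF:
  S -> T0 A | T0 S | c
  A -> c
  T0 -> b

CYK table (by increasing span), restricted to cells inside w[1..2]:
  cell(1,1) b: {T0}  orig:{}
  cell(2,2) c: {A,S}
  cell(1,2) bc: {S}

Original NTs in T[1,2] deriving "bc": ["S"]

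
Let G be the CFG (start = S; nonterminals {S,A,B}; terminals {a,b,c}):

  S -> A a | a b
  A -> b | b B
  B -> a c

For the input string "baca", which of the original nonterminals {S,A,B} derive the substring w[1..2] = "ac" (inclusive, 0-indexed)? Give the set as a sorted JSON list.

Convert to CNF:
  S -> A T1 | T1 T0
  A -> T0 B | b
  B -> T1 T2
  T0 -> b
  T1 -> a
  T2 -> c

CYK table (by increasing span), restricted to cells inside w[1..2]:
  cell(1,1) a: {T1}  orig:{}
  cell(2,2) c: {T2}  orig:{}
  cell(1,2) ac: {B}

Original NTs in T[1,2] deriving "ac": ["B"]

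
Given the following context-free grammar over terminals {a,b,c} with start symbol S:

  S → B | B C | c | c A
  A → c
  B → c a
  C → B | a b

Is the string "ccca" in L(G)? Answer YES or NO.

Convert to CNF:
  S -> B C | T0 A | T0 T1 | c
  A -> c
  B -> T0 T1
  C -> T0 T1 | T1 T2
  T0 -> c
  T1 -> a
  T2 -> b

CYK table (by increasing span):
  T[0,0] 'c' = {A,S,T0}  orig:{A,S}
  T[1,1] 'c' = {A,S,T0}  orig:{A,S}
  T[2,2] 'c' = {A,S,T0}  orig:{A,S}
  T[3,3] 'a' = {T1}  orig:{}
  T[0,1] 'cc' = {S}
  T[1,2] 'cc' = {S}
  T[2,3] 'ca' = {B,C,S}
  T[0,2] 'ccc' = ∅
  T[1,3] 'cca' = ∅
  T[0,3] 'ccca' = ∅

S ∉ T[0,3] ⇒ NO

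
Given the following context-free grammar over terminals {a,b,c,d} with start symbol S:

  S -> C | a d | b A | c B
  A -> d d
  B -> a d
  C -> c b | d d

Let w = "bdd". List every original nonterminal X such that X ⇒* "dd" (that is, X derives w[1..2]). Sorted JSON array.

Convert to CNF:
  S -> T0 T0 | T1 T0 | T2 B | T2 T3 | T3 A
  A -> T0 T0
  B -> T1 T0
  C -> T0 T0 | T2 T3
  T0 -> d
  T1 -> a
  T2 -> c
  T3 -> b

CYK fill, restricted to cells inside w[1..2]:
  T[1,1] 'd' = {T0}  orig:{}
  T[2,2] 'd' = {T0}  orig:{}
  T[1,2] 'dd' = {A,C,S}

Original NTs in T[1,2] deriving "dd": ["A", "C", "S"]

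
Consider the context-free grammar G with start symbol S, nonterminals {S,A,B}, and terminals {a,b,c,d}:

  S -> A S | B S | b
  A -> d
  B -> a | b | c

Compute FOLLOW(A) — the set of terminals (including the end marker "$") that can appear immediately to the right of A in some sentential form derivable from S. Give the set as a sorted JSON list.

FIRST iteration:
[1]
  A via A→d: +{d}
  B via B→a: +{a}
  B via B→b: +{b}
  B via B→c: +{c}
  S via S→A S: +{d}
  S via S→B S: +{a,b,c}
  FIRST[S]={a,b,c,d}  FIRST[A]={d}  FIRST[B]={a,b,c}
[2] (no change)
  FIRST[S]={a,b,c,d}  FIRST[A]={d}  FIRST[B]={a,b,c}

FOLLOW iteration:
FOLLOW(S) := {$}
[1]
  S→A S: FOLLOW(A) ⊇ FIRST(S) = {a,b,c,d}; new: +{a,b,c,d}
  S→B S: FOLLOW(B) ⊇ FIRST(S) = {a,b,c,d}; new: +{a,b,c,d}
  S: {$}  A: {a,b,c,d}  B: {a,b,c,d}
[2] (no change)
  S: {$}  A: {a,b,c,d}  B: {a,b,c,d}

FOLLOW(A) = ["a", "b", "c", "d"]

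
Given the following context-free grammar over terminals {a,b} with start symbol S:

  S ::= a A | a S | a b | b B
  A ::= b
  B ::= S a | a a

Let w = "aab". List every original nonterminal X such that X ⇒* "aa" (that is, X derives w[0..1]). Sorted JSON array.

CNF form of G:
  S -> T0 A | T0 S | T0 T1 | T1 B
  A -> b
  B -> S T0 | T0 T0
  T0 -> a
  T1 -> b

CYK table (by increasing span), restricted to cells inside w[0..1]:
  cell(0,0) a: {T0}  orig:{}
  cell(1,1) a: {T0}  orig:{}
  cell(0,1) aa: {B}

Original NTs in T[0,1] deriving "aa": ["B"]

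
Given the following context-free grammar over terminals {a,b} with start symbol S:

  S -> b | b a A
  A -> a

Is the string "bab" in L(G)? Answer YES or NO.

CNF form of G:
  S -> T0 X2 | b
  A -> a
  T0 -> b
  T1 -> a
  X2 -> T1 A

Fill CYK table bottom-up:
  [0..0]={S,T0}  "b"  orig:{S}
  [1..1]={A,T1}  "a"  orig:{A}
  [2..2]={S,T0}  "b"  orig:{S}
  [0..1]=∅  "ba"
  [1..2]=∅  "ab"
  [0..2]=∅  "bab"

S ∉ T[0,2] ⇒ NO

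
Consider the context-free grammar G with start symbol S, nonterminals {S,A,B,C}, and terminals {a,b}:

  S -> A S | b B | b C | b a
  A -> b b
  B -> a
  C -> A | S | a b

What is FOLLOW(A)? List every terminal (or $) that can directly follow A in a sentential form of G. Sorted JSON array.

FIRST iteration:
round 1:
  A via A→b b: +{b}
  B via B→a: +{a}
  C via C→A: +{b}
  C via C→a b: +{a}
  S via S→A S: +{b}
  FIRST(S)={b}  FIRST(A)={b}  FIRST(B)={a}  FIRST(C)={a,b}
round 2: (stable)
  FIRST(S)={b}  FIRST(A)={b}  FIRST(B)={a}  FIRST(C)={a,b}

FOLLOW sets:
initialize: $ ∈ FOLLOW(S)
pass 1:
  S→A S: FOLLOW(A) ⊇ FIRST(S) = {b}; new: +{b}
  S→b B: FOLLOW(B) ⊇ FOLLOW(S) ⊇ {$}; new: +{$}
  S→b C: FOLLOW(C) ⊇ FOLLOW(S) ⊇ {$}; new: +{$}
  FOLLOW(S)={$}  FOLLOW(A)={b}  FOLLOW(B)={$}  FOLLOW(C)={$}
pass 2:
  C→A: FOLLOW(A) ⊇ FOLLOW(C) ⊇ {$}; new: +{$}
  FOLLOW(S)={$}  FOLLOW(A)={$,b}  FOLLOW(B)={$}  FOLLOW(C)={$}
pass 3: (stable)
  FOLLOW(S)={$}  FOLLOW(A)={$,b}  FOLLOW(B)={$}  FOLLOW(C)={$}

FOLLOW(A) = ["$", "b"]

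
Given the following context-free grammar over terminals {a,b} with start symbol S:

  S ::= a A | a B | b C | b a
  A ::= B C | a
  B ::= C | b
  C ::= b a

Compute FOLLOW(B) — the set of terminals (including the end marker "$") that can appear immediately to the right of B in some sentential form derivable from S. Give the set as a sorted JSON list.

FIRST sets, iterate to fixpoint:
iter 1:
  A via A→a: +{a}
  B via B→b: +{b}
  C via C→b a: +{b}
  S via S→a A: +{a}
  S via S→b C: +{b}
  FIRST[S]={a,b}  FIRST[A]={a}  FIRST[B]={b}  FIRST[C]={b}
iter 2:
  A via A→B C: +{b}
  FIRST[S]={a,b}  FIRST[A]={a,b}  FIRST[B]={b}  FIRST[C]={b}
iter 3: (stable)
  FIRST[S]={a,b}  FIRST[A]={a,b}  FIRST[B]={b}  FIRST[C]={b}

FOLLOW sets:
seed FOLLOW(S) with $
[1]
  A→B C: FOLLOW(B) ⊇ FIRST(C) = {b}; new: +{b}
  B→C: FOLLOW(C) ⊇ FOLLOW(B) ⊇ {b}; new: +{b}
  S→a A: FOLLOW(A) ⊇ FOLLOW(S) ⊇ {$}; new: +{$}
  S→a B: FOLLOW(B) ⊇ FOLLOW(S) ⊇ {$}; new: +{$}
  S→b C: FOLLOW(C) ⊇ FOLLOW(S) ⊇ {$}; new: +{$}
  S: {$}  A: {$}  B: {$,b}  C: {$,b}
[2] (stable)
  S: {$}  A: {$}  B: {$,b}  C: {$,b}

FOLLOW(B) = ["$", "b"]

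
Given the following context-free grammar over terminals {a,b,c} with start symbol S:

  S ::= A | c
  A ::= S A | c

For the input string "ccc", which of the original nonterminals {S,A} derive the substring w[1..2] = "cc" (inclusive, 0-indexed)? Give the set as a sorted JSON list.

Convert to CNF:
  S -> S A | c
  A -> S A | c

Fill CYK table bottom-up — only the sub-triangle for w[1..2]:
  cell(1,1) c: {A,S}
  cell(2,2) c: {A,S}
  cell(1,2) cc: {A,S}

Original NTs in T[1,2] deriving "cc": ["A", "S"]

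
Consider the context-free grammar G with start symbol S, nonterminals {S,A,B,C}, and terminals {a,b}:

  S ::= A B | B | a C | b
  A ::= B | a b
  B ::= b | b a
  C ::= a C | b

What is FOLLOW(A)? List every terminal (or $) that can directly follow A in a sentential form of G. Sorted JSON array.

FIRST sets, iterate to fixpoint:
[1]
  A via A→a b: +{a}
  B via B→b: +{b}
  C via C→a C: +{a}
  C via C→b: +{b}
  S via S→A B: +{a}
  S via S→B: +{b}
  S: {a,b}  A: {a}  B: {b}  C: {a,b}
[2]
  A via A→B: +{b}
  S: {a,b}  A: {a,b}  B: {b}  C: {a,b}
[3] — fixpoint
  S: {a,b}  A: {a,b}  B: {b}  C: {a,b}

Compute FOLLOW by fixpoint:
initialize: $ ∈ FOLLOW(S)
[1]
  S→A B: FOLLOW(A) ⊇ FIRST(B) = {b}; new: +{b}
  S→A B: FOLLOW(B) ⊇ FOLLOW(S) ⊇ {$}; new: +{$}
  S→a C: FOLLOW(C) ⊇ FOLLOW(S) ⊇ {$}; new: +{$}
  FOLLOW(S)={$}  FOLLOW(A)={b}  FOLLOW(B)={$}  FOLLOW(C)={$}
[2]
  A→B: FOLLOW(B) ⊇ FOLLOW(A) ⊇ {b}; new: +{b}
  FOLLOW(S)={$}  FOLLOW(A)={b}  FOLLOW(B)={$,b}  FOLLOW(C)={$}
[3] (no change)
  FOLLOW(S)={$}  FOLLOW(A)={b}  FOLLOW(B)={$,b}  FOLLOW(C)={$}

FOLLOW(A) = ["b"]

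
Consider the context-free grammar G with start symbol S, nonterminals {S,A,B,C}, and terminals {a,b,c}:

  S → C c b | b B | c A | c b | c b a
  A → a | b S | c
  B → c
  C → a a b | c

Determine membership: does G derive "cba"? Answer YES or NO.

CNF form of G:
  S -> C X4 | T0 B | T2 A | T2 T0 | T2 X5
  A -> T0 S | a | c
  B -> c
  C -> T1 X3 | c
  T0 -> b
  T1 -> a
  T2 -> c
  X3 -> T1 T0
  X4 -> T2 T0
  X5 -> T0 T1

CYK table (by increasing span):
  cell(0,0) c: {A,B,C,T2}  orig:{A,B,C}
  cell(1,1) b: {T0}  orig:{}
  cell(2,2) a: {A,T1}  orig:{A}
  cell(0,1) cb: {S,X4}  orig:{S}
  cell(1,2) ba: {X5}  orig:{}
  cell(0,2) cba: {S}

S ∈ T[0,2] ⇒ YES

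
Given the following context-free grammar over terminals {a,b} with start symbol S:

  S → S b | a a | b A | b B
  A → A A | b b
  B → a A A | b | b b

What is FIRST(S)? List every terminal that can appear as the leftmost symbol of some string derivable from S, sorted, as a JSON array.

Compute FIRST by fixpoint:
round 1:
  A via A→b b: +{b}
  B via B→a A A: +{a}
  B via B→b: +{b}
  S via S→a a: +{a}
  S via S→b A: +{b}
  FIRST[S]={a,b}  FIRST[A]={b}  FIRST[B]={a,b}
round 2: (stable)
  FIRST[S]={a,b}  FIRST[A]={b}  FIRST[B]={a,b}

FIRST(S) = ["a", "b"]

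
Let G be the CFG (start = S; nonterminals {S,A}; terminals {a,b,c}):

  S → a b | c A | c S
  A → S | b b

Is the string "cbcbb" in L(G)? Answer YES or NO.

Convert to CNF:
  S -> T0 T1 | T2 A | T2 S
  A -> T0 T1 | T1 T1 | T2 A | T2 S
  T0 -> a
  T1 -> b
  T2 -> c

CYK fill:
  [0..0]={T2}  "c"  orig:{}
  [1..1]={T1}  "b"  orig:{}
  [2..2]={T2}  "c"  orig:{}
  [3..3]={T1}  "b"  orig:{}
  [4..4]={T1}  "b"  orig:{}
  [0..1]=∅  "cb"
  [1..2]=∅  "bc"
  [2..3]=∅  "cb"
  [3..4]={A}  "bb"
  [0..2]=∅  "cbc"
  [1..3]=∅  "bcb"
  [2..4]={A,S}  "cbb"
  [0..3]=∅  "cbcb"
  [1..4]=∅  "bcbb"
  [0..4]=∅  "cbcbb"

S ∉ T[0,4] ⇒ NO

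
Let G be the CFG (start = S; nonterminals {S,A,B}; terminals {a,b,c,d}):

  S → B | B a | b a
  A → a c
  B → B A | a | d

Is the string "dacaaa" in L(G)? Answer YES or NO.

CNF form of G:
  S -> B A | B T0 | T2 T0 | a | d
  A -> T0 T1
  B -> B A | a | d
  T0 -> a
  T1 -> c
  T2 -> b

CYK table (by increasing span):
  T[0,0] 'd' = {B,S}
  T[1,1] 'a' = {B,S,T0}  orig:{B,S}
  T[2,2] 'c' = {T1}  orig:{}
  T[3,3] 'a' = {B,S,T0}  orig:{B,S}
  T[4,4] 'a' = {B,S,T0}  orig:{B,S}
  T[5,5] 'a' = {B,S,T0}  orig:{B,S}
  T[0,1] 'da' = {S}
  T[1,2] 'ac' = {A}
  T[2,3] 'ca' = ∅
  T[3,4] 'aa' = {S}
  T[4,5] 'aa' = {S}
  T[0,2] 'dac' = {B,S}
  T[1,3] 'aca' = ∅
  T[2,4] 'caa' = ∅
  T[3,5] 'aaa' = ∅
  T[0,3] 'daca' = {S}
  T[1,4] 'acaa' = ∅
  T[2,5] 'caaa' = ∅
  T[0,4] 'dacaa' = ∅
  T[1,5] 'acaaa' = ∅
  T[0,5] 'dacaaa' = ∅

S ∉ T[0,5] ⇒ NO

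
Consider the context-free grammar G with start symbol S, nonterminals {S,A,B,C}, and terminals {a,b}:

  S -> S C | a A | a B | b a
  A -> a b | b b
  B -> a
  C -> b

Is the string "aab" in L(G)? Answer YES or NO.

Convert to CNF:
  S -> S C | T0 A | T0 B | T1 T0
  A -> T0 T1 | T1 T1
  B -> a
  C -> b
  T0 -> a
  T1 -> b

Fill CYK table bottom-up:
  [0..0]={B,T0}  "a"  orig:{B}
  [1..1]={B,T0}  "a"  orig:{B}
  [2..2]={C,T1}  "b"  orig:{C}
  [0..1]={S}  "aa"
  [1..2]={A}  "ab"
  [0..2]={S}  "aab"

S ∈ T[0,2] ⇒ YES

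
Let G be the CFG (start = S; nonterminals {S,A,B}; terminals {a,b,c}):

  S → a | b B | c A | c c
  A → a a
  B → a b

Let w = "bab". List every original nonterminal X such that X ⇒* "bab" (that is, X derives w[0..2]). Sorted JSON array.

CNF form of G:
  S -> T1 B | T2 A | T2 T2 | a
  A -> T0 T0
  B -> T0 T1
  T0 -> a
  T1 -> b
  T2 -> c

CYK fill (cells [i..j] with 0 ≤ i ≤ j ≤ 2 only):
  T[0,0] 'b' = {T1}  orig:{}
  T[1,1] 'a' = {S,T0}  orig:{S}
  T[2,2] 'b' = {T1}  orig:{}
  T[0,1] 'ba' = ∅
  T[1,2] 'ab' = {B}
  T[0,2] 'bab' = {S}

Original NTs in T[0,2] deriving "bab": ["S"]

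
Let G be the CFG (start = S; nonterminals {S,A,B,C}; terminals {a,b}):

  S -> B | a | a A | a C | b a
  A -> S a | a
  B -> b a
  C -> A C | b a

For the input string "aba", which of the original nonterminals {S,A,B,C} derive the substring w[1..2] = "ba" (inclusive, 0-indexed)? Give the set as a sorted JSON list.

CNF form of G:
  S -> T0 A | T0 C | T1 T0 | a
  A -> S T0 | a
  B -> T1 T0
  C -> A C | T1 T0
  T0 -> a
  T1 -> b

Fill CYK table bottom-up (cells [i..j] with 1 ≤ i ≤ j ≤ 2 only):
  T[1,1] 'b' = {T1}  orig:{}
  T[2,2] 'a' = {A,S,T0}  orig:{A,S}
  T[1,2] 'ba' = {B,C,S}

Original NTs in T[1,2] deriving "ba": ["B", "C", "S"]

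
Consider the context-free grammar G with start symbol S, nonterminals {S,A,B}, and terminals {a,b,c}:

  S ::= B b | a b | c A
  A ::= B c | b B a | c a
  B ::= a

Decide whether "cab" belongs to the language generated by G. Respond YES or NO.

Convert to CNF:
  S -> B T1 | T0 A | T2 T1
  A -> B T0 | T0 T2 | T1 X3
  B -> a
  T0 -> c
  T1 -> b
  T2 -> a
  X3 -> B T2

CYK table (by increasing span):
  [0..0]={T0}  "c"  orig:{}
  [1..1]={B,T2}  "a"  orig:{B}
  [2..2]={T1}  "b"  orig:{}
  [0..1]={A}  "ca"
  [1..2]={S}  "ab"
  [0..2]=∅  "cab"

S ∉ T[0,2] ⇒ NO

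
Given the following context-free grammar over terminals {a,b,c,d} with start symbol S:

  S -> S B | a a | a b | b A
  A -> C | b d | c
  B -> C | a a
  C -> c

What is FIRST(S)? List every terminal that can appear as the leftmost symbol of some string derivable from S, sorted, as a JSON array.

FIRST sets, iterate to fixpoint:
round 1:
  A via A→b d: +{b}
  A via A→c: +{c}
  B via B→a a: +{a}
  C via C→c: +{c}
  S via S→a a: +{a}
  S via S→b A: +{b}
  S: {a,b}  A: {b,c}  B: {a}  C: {c}
round 2:
  B via B→C: +{c}
  S: {a,b}  A: {b,c}  B: {a,c}  C: {c}
round 3: done
  S: {a,b}  A: {b,c}  B: {a,c}  C: {c}

FIRST(S) = ["a", "b"]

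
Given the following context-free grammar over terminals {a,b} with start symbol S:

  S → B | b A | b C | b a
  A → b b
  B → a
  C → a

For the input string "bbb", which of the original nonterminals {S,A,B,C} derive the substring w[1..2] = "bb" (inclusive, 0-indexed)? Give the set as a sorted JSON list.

Convert to CNF:
  S -> T0 A | T0 C | T0 T1 | a
  A -> T0 T0
  B -> a
  C -> a
  T0 -> b
  T1 -> a

CYK table (by increasing span) — only the sub-triangle for w[1..2]:
  [1..1]={T0}  "b"  orig:{}
  [2..2]={T0}  "b"  orig:{}
  [1..2]={A}  "bb"

Original NTs in T[1,2] deriving "bb": ["A"]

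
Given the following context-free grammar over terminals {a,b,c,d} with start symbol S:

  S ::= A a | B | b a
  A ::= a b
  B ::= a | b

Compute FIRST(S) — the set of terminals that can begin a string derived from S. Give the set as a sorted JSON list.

FIRST iteration:
[1]
  A via A→a b: +{a}
  B via B→a: +{a}
  B via B→b: +{b}
  S via S→A a: +{a}
  S via S→B: +{b}
  S: {a,b}  A: {a}  B: {a,b}
[2] — fixpoint
  S: {a,b}  A: {a}  B: {a,b}

FIRST(S) = ["a", "b"]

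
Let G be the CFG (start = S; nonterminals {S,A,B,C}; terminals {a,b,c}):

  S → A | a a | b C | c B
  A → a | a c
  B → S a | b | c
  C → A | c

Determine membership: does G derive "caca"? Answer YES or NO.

CNF form of G:
  S -> T0 T0 | T0 T1 | T1 B | T2 C | a
  A -> T0 T1 | a
  B -> S T0 | b | c
  C -> T0 T1 | a | c
  T0 -> a
  T1 -> c
  T2 -> b

CYK fill:
  T[0,0] 'c' = {B,C,T1}  orig:{B,C}
  T[1,1] 'a' = {A,C,S,T0}  orig:{A,C,S}
  T[2,2] 'c' = {B,C,T1}  orig:{B,C}
  T[3,3] 'a' = {A,C,S,T0}  orig:{A,C,S}
  T[0,1] 'ca' = ∅
  T[1,2] 'ac' = {A,C,S}
  T[2,3] 'ca' = ∅
  T[0,2] 'cac' = ∅
  T[1,3] 'aca' = {B}
  T[0,3] 'caca' = {S}

S ∈ T[0,3] ⇒ YES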